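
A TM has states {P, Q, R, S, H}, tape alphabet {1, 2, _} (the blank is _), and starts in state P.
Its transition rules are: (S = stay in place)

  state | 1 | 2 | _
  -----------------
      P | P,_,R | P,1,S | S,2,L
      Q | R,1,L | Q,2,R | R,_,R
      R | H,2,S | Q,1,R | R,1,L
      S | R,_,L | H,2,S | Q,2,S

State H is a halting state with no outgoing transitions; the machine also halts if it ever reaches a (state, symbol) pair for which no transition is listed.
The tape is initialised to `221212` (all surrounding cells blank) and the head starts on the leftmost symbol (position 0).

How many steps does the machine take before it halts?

20

state=P head=0 tape=[2]21212___   (P,2)→(P,1,S)
state=P head=0 tape=[1]21212___   (P,1)→(P,_,R)
state=P head=1 tape=_[2]1212___   (P,2)→(P,1,S)
state=P head=1 tape=_[1]1212___   (P,1)→(P,_,R)
state=P head=2 tape=__[1]212___   (P,1)→(P,_,R)
state=P head=3 tape=___[2]12___   (P,2)→(P,1,S)
state=P head=3 tape=___[1]12___   (P,1)→(P,_,R)
state=P head=4 tape=____[1]2___   (P,1)→(P,_,R)
state=P head=5 tape=_____[2]___   (P,2)→(P,1,S)
state=P head=5 tape=_____[1]___   (P,1)→(P,_,R)
state=P head=6 tape=______[_]__   (P,_)→(S,2,L)
state=S head=5 tape=_____[_]2__   (S,_)→(Q,2,S)
state=Q head=5 tape=_____[2]2__   (Q,2)→(Q,2,R)
state=Q head=6 tape=_____2[2]__   (Q,2)→(Q,2,R)
state=Q head=7 tape=_____22[_]_   (Q,_)→(R,_,R)
state=R head=8 tape=_____22_[_]   (R,_)→(R,1,L)
state=R head=7 tape=_____22[_]1   (R,_)→(R,1,L)
state=R head=6 tape=_____2[2]11   (R,2)→(Q,1,R)
state=Q head=7 tape=_____21[1]1   (Q,1)→(R,1,L)
state=R head=6 tape=_____2[1]11   (R,1)→(H,2,S)
state=H head=6 tape=_____2[2]11
M halts after 20 transitions.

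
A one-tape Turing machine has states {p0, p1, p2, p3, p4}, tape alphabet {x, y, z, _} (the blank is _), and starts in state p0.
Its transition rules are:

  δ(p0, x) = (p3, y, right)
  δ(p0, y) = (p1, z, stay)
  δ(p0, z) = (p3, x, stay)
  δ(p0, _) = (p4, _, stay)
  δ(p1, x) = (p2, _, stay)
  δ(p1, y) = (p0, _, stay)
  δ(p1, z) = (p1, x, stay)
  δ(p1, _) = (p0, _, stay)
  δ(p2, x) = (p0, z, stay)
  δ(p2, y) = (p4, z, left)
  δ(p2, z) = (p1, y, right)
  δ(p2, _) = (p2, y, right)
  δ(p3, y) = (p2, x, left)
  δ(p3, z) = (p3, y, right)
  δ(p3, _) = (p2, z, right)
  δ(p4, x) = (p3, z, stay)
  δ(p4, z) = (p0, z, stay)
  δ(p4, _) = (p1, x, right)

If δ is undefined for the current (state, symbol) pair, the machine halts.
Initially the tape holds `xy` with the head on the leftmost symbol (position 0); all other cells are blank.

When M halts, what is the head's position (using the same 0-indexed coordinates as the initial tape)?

1

state=p0 head=0 tape=_[x]y   (p0,x)→(p3,y,right)
state=p3 head=1 tape=_y[y]   (p3,y)→(p2,x,left)
state=p2 head=0 tape=_[y]x   (p2,y)→(p4,z,left)
state=p4 head=-1 tape=[_]zx   (p4,_)→(p1,x,right)
state=p1 head=0 tape=x[z]x   (p1,z)→(p1,x,stay)
state=p1 head=0 tape=x[x]x   (p1,x)→(p2,_,stay)
state=p2 head=0 tape=x[_]x   (p2,_)→(p2,y,right)
state=p2 head=1 tape=xy[x]   (p2,x)→(p0,z,stay)
state=p0 head=1 tape=xy[z]   (p0,z)→(p3,x,stay)
state=p3 head=1 tape=xy[x]
At halt the head is at cell 1.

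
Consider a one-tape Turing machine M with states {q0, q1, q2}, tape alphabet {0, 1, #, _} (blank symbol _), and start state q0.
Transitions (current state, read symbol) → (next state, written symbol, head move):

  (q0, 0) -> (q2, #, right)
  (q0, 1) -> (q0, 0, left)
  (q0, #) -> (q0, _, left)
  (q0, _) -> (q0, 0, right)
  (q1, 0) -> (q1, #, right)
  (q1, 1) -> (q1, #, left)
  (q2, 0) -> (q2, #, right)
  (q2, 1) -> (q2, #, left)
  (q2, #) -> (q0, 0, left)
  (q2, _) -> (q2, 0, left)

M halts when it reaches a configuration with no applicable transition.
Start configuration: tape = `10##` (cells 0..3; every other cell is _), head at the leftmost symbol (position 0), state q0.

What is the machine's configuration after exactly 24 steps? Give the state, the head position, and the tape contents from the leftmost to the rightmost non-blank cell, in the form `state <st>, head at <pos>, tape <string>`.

state=q0 head=0 tape=___[1]0##   (q0,1)→(q0,0,left)
state=q0 head=-1 tape=__[_]00##   (q0,_)→(q0,0,right)
state=q0 head=0 tape=__0[0]0##   (q0,0)→(q2,#,right)
state=q2 head=1 tape=__0#[0]##   (q2,0)→(q2,#,right)
state=q2 head=2 tape=__0##[#]#   (q2,#)→(q0,0,left)
state=q0 head=1 tape=__0#[#]0#   (q0,#)→(q0,_,left)
state=q0 head=0 tape=__0[#]_0#   (q0,#)→(q0,_,left)
state=q0 head=-1 tape=__[0]__0#   (q0,0)→(q2,#,right)
state=q2 head=0 tape=__#[_]_0#   (q2,_)→(q2,0,left)
state=q2 head=-1 tape=__[#]0_0#   (q2,#)→(q0,0,left)
state=q0 head=-2 tape=_[_]00_0#   (q0,_)→(q0,0,right)
state=q0 head=-1 tape=_0[0]0_0#   (q0,0)→(q2,#,right)
state=q2 head=0 tape=_0#[0]_0#   (q2,0)→(q2,#,right)
state=q2 head=1 tape=_0##[_]0#   (q2,_)→(q2,0,left)
state=q2 head=0 tape=_0#[#]00#   (q2,#)→(q0,0,left)
state=q0 head=-1 tape=_0[#]000#   (q0,#)→(q0,_,left)
state=q0 head=-2 tape=_[0]_000#   (q0,0)→(q2,#,right)
state=q2 head=-1 tape=_#[_]000#   (q2,_)→(q2,0,left)
state=q2 head=-2 tape=_[#]0000#   (q2,#)→(q0,0,left)
state=q0 head=-3 tape=[_]00000#   (q0,_)→(q0,0,right)
state=q0 head=-2 tape=0[0]0000#   (q0,0)→(q2,#,right)
state=q2 head=-1 tape=0#[0]000#   (q2,0)→(q2,#,right)
state=q2 head=0 tape=0##[0]00#   (q2,0)→(q2,#,right)
state=q2 head=1 tape=0###[0]0#   (q2,0)→(q2,#,right)
state=q2 head=2 tape=0####[0]#
After 24 steps: state q2, head at 2, tape 0####0#.

state q2, head at 2, tape 0####0#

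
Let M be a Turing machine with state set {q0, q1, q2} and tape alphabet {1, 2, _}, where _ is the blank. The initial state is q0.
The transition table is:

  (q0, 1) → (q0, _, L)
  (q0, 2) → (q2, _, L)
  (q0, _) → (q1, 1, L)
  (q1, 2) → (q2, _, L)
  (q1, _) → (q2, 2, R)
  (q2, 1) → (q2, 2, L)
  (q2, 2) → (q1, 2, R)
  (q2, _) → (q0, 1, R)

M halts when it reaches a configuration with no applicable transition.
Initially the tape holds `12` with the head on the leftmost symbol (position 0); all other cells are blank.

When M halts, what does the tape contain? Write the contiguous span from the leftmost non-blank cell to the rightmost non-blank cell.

q0 | __[1]2_   read 1 → write _, move L, go to q0
q0 | _[_]_2_   read _ → write 1, move L, go to q1
q1 | [_]1_2_   read _ → write 2, move R, go to q2
q2 | 2[1]_2_   read 1 → write 2, move L, go to q2
q2 | [2]2_2_   read 2 → write 2, move R, go to q1
q1 | 2[2]_2_   read 2 → write _, move L, go to q2
q2 | [2]__2_   read 2 → write 2, move R, go to q1
q1 | 2[_]_2_   read _ → write 2, move R, go to q2
q2 | 22[_]2_   read _ → write 1, move R, go to q0
q0 | 221[2]_   read 2 → write _, move L, go to q2
q2 | 22[1]__   read 1 → write 2, move L, go to q2
q2 | 2[2]2__   read 2 → write 2, move R, go to q1
q1 | 22[2]__   read 2 → write _, move L, go to q2
q2 | 2[2]___   read 2 → write 2, move R, go to q1
q1 | 22[_]__   read _ → write 2, move R, go to q2
q2 | 222[_]_   read _ → write 1, move R, go to q0
q0 | 2221[_]   read _ → write 1, move L, go to q1
q1 | 222[1]1
The non-blank tape span at halt is 22211.

22211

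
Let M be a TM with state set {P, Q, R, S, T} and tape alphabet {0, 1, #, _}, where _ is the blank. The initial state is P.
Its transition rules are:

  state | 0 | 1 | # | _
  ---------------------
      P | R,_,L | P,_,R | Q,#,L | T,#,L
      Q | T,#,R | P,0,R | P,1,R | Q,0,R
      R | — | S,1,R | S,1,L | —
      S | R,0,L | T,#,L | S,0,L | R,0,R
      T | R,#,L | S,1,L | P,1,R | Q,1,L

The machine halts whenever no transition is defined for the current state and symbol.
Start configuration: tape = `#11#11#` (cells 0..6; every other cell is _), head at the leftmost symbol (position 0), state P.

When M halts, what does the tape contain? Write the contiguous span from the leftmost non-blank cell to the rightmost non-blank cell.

01_01_01#

P | _[#]11#11#_   read # → write #, move L, go to Q
Q | [_]#11#11#_   read _ → write 0, move R, go to Q
Q | 0[#]11#11#_   read # → write 1, move R, go to P
P | 01[1]1#11#_   read 1 → write _, move R, go to P
P | 01_[1]#11#_   read 1 → write _, move R, go to P
P | 01__[#]11#_   read # → write #, move L, go to Q
Q | 01_[_]#11#_   read _ → write 0, move R, go to Q
Q | 01_0[#]11#_   read # → write 1, move R, go to P
P | 01_01[1]1#_   read 1 → write _, move R, go to P
P | 01_01_[1]#_   read 1 → write _, move R, go to P
P | 01_01__[#]_   read # → write #, move L, go to Q
Q | 01_01_[_]#_   read _ → write 0, move R, go to Q
Q | 01_01_0[#]_   read # → write 1, move R, go to P
P | 01_01_01[_]   read _ → write #, move L, go to T
T | 01_01_0[1]#   read 1 → write 1, move L, go to S
S | 01_01_[0]1#   read 0 → write 0, move L, go to R
R | 01_01[_]01#
The non-blank tape span at halt is 01_01_01#.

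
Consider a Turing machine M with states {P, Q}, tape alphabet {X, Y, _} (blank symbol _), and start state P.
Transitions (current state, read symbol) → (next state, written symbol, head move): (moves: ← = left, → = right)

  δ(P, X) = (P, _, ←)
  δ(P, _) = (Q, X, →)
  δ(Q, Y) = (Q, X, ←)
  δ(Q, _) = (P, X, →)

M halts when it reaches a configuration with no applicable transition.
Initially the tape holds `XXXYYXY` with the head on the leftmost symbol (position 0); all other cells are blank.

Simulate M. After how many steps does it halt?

21

state=P head=0 tape=___[X]XXYYXY   (P,X)→(P,_,←)
state=P head=-1 tape=__[_]_XXYYXY   (P,_)→(Q,X,→)
state=Q head=0 tape=__X[_]XXYYXY   (Q,_)→(P,X,→)
state=P head=1 tape=__XX[X]XYYXY   (P,X)→(P,_,←)
state=P head=0 tape=__X[X]_XYYXY   (P,X)→(P,_,←)
state=P head=-1 tape=__[X]__XYYXY   (P,X)→(P,_,←)
state=P head=-2 tape=_[_]___XYYXY   (P,_)→(Q,X,→)
state=Q head=-1 tape=_X[_]__XYYXY   (Q,_)→(P,X,→)
state=P head=0 tape=_XX[_]_XYYXY   (P,_)→(Q,X,→)
state=Q head=1 tape=_XXX[_]XYYXY   (Q,_)→(P,X,→)
state=P head=2 tape=_XXXX[X]YYXY   (P,X)→(P,_,←)
state=P head=1 tape=_XXX[X]_YYXY   (P,X)→(P,_,←)
state=P head=0 tape=_XX[X]__YYXY   (P,X)→(P,_,←)
state=P head=-1 tape=_X[X]___YYXY   (P,X)→(P,_,←)
state=P head=-2 tape=_[X]____YYXY   (P,X)→(P,_,←)
state=P head=-3 tape=[_]_____YYXY   (P,_)→(Q,X,→)
state=Q head=-2 tape=X[_]____YYXY   (Q,_)→(P,X,→)
state=P head=-1 tape=XX[_]___YYXY   (P,_)→(Q,X,→)
state=Q head=0 tape=XXX[_]__YYXY   (Q,_)→(P,X,→)
state=P head=1 tape=XXXX[_]_YYXY   (P,_)→(Q,X,→)
state=Q head=2 tape=XXXXX[_]YYXY   (Q,_)→(P,X,→)
state=P head=3 tape=XXXXXX[Y]YXY
M halts after 21 transitions.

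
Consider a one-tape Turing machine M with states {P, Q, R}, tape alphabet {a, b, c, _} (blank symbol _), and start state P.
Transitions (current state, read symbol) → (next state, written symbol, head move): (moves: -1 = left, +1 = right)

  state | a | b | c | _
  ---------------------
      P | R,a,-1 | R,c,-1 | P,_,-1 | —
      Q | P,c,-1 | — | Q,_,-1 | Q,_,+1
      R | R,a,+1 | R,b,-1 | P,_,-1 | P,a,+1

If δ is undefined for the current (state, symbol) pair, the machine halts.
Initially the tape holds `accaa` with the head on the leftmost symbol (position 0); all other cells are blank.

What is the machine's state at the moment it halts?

state=P head=0 tape=_[a]ccaa__   (P,a)→(R,a,-1)
state=R head=-1 tape=[_]accaa__   (R,_)→(P,a,+1)
state=P head=0 tape=a[a]ccaa__   (P,a)→(R,a,-1)
state=R head=-1 tape=[a]accaa__   (R,a)→(R,a,+1)
state=R head=0 tape=a[a]ccaa__   (R,a)→(R,a,+1)
state=R head=1 tape=aa[c]caa__   (R,c)→(P,_,-1)
state=P head=0 tape=a[a]_caa__   (P,a)→(R,a,-1)
state=R head=-1 tape=[a]a_caa__   (R,a)→(R,a,+1)
state=R head=0 tape=a[a]_caa__   (R,a)→(R,a,+1)
state=R head=1 tape=aa[_]caa__   (R,_)→(P,a,+1)
state=P head=2 tape=aaa[c]aa__   (P,c)→(P,_,-1)
state=P head=1 tape=aa[a]_aa__   (P,a)→(R,a,-1)
state=R head=0 tape=a[a]a_aa__   (R,a)→(R,a,+1)
state=R head=1 tape=aa[a]_aa__   (R,a)→(R,a,+1)
state=R head=2 tape=aaa[_]aa__   (R,_)→(P,a,+1)
state=P head=3 tape=aaaa[a]a__   (P,a)→(R,a,-1)
state=R head=2 tape=aaa[a]aa__   (R,a)→(R,a,+1)
state=R head=3 tape=aaaa[a]a__   (R,a)→(R,a,+1)
state=R head=4 tape=aaaaa[a]__   (R,a)→(R,a,+1)
state=R head=5 tape=aaaaaa[_]_   (R,_)→(P,a,+1)
state=P head=6 tape=aaaaaaa[_]
No transition is defined for (P, _); M halts in state P.

P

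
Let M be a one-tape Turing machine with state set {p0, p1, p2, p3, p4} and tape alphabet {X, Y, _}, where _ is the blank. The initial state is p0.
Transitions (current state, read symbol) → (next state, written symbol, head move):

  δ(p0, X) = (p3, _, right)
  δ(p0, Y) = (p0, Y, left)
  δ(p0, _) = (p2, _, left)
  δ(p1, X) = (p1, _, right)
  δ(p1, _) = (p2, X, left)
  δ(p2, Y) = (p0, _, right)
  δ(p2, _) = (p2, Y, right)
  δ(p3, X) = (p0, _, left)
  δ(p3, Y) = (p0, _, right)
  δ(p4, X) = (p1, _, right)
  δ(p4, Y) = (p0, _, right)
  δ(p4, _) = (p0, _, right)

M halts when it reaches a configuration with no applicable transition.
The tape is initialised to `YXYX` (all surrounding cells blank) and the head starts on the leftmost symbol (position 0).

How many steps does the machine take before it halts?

8

p0 | __[Y]XYX_   read Y → write Y, move left, go to p0
p0 | _[_]YXYX_   read _ → write _, move left, go to p2
p2 | [_]_YXYX_   read _ → write Y, move right, go to p2
p2 | Y[_]YXYX_   read _ → write Y, move right, go to p2
p2 | YY[Y]XYX_   read Y → write _, move right, go to p0
p0 | YY_[X]YX_   read X → write _, move right, go to p3
p3 | YY__[Y]X_   read Y → write _, move right, go to p0
p0 | YY___[X]_   read X → write _, move right, go to p3
p3 | YY____[_]
M halts after 8 transitions.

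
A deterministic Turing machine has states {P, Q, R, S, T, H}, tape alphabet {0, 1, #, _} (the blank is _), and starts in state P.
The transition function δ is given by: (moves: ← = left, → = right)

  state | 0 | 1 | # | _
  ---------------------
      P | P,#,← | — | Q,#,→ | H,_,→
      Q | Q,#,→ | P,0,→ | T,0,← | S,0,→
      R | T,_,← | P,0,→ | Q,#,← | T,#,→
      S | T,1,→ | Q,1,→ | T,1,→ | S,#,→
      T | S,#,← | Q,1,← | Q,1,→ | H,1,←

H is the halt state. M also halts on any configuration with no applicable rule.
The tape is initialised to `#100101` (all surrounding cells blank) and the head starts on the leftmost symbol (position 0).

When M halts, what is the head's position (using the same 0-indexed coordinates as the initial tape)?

8

P | [#]100101__   read # → write #, move →, go to Q
Q | #[1]00101__   read 1 → write 0, move →, go to P
P | #0[0]0101__   read 0 → write #, move ←, go to P
P | #[0]#0101__   read 0 → write #, move ←, go to P
P | [#]##0101__   read # → write #, move →, go to Q
Q | #[#]#0101__   read # → write 0, move ←, go to T
T | [#]0#0101__   read # → write 1, move →, go to Q
Q | 1[0]#0101__   read 0 → write #, move →, go to Q
Q | 1#[#]0101__   read # → write 0, move ←, go to T
T | 1[#]00101__   read # → write 1, move →, go to Q
Q | 11[0]0101__   read 0 → write #, move →, go to Q
Q | 11#[0]101__   read 0 → write #, move →, go to Q
Q | 11##[1]01__   read 1 → write 0, move →, go to P
P | 11##0[0]1__   read 0 → write #, move ←, go to P
P | 11##[0]#1__   read 0 → write #, move ←, go to P
P | 11#[#]##1__   read # → write #, move →, go to Q
Q | 11##[#]#1__   read # → write 0, move ←, go to T
T | 11#[#]0#1__   read # → write 1, move →, go to Q
Q | 11#1[0]#1__   read 0 → write #, move →, go to Q
Q | 11#1#[#]1__   read # → write 0, move ←, go to T
T | 11#1[#]01__   read # → write 1, move →, go to Q
Q | 11#11[0]1__   read 0 → write #, move →, go to Q
Q | 11#11#[1]__   read 1 → write 0, move →, go to P
P | 11#11#0[_]_   read _ → write _, move →, go to H
H | 11#11#0_[_]
At halt the head is at cell 8.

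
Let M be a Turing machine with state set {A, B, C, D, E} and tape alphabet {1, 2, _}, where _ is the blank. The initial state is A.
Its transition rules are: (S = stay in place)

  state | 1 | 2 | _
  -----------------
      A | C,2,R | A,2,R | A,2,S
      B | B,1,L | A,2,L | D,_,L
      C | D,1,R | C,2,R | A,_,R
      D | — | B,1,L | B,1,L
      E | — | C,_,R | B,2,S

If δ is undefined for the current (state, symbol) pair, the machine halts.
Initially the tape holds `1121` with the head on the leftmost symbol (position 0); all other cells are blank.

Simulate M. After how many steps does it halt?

state=A head=0 tape=_[1]121   (A,1)→(C,2,R)
state=C head=1 tape=_2[1]21   (C,1)→(D,1,R)
state=D head=2 tape=_21[2]1   (D,2)→(B,1,L)
state=B head=1 tape=_2[1]11   (B,1)→(B,1,L)
state=B head=0 tape=_[2]111   (B,2)→(A,2,L)
state=A head=-1 tape=[_]2111   (A,_)→(A,2,S)
state=A head=-1 tape=[2]2111   (A,2)→(A,2,R)
state=A head=0 tape=2[2]111   (A,2)→(A,2,R)
state=A head=1 tape=22[1]11   (A,1)→(C,2,R)
state=C head=2 tape=222[1]1   (C,1)→(D,1,R)
state=D head=3 tape=2221[1]
M halts after 10 transitions.

10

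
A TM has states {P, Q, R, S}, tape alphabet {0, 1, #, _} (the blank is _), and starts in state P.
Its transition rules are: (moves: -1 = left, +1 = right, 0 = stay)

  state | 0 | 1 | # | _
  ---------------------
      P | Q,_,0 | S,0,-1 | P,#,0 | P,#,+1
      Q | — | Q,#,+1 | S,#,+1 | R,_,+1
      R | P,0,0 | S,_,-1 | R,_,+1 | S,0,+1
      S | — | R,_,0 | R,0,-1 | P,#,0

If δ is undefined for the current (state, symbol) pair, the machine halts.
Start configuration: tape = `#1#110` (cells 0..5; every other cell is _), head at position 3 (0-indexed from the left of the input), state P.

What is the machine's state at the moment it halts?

S

state=P head=3 tape=_#1#[1]10   (P,1)→(S,0,-1)
state=S head=2 tape=_#1[#]010   (S,#)→(R,0,-1)
state=R head=1 tape=_#[1]0010   (R,1)→(S,_,-1)
state=S head=0 tape=_[#]_0010   (S,#)→(R,0,-1)
state=R head=-1 tape=[_]0_0010   (R,_)→(S,0,+1)
state=S head=0 tape=0[0]_0010
No transition is defined for (S, 0); M halts in state S.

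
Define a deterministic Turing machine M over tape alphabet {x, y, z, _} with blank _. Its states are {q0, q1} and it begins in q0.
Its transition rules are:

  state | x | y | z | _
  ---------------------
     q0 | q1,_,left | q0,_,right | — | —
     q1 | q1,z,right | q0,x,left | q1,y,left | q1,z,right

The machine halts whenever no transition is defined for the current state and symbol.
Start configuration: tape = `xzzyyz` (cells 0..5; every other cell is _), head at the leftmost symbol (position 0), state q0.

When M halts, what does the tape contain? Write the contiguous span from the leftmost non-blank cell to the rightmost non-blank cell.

state=q0 head=0 tape=__[x]zzyyz   (q0,x)→(q1,_,left)
state=q1 head=-1 tape=_[_]_zzyyz   (q1,_)→(q1,z,right)
state=q1 head=0 tape=_z[_]zzyyz   (q1,_)→(q1,z,right)
state=q1 head=1 tape=_zz[z]zyyz   (q1,z)→(q1,y,left)
state=q1 head=0 tape=_z[z]yzyyz   (q1,z)→(q1,y,left)
state=q1 head=-1 tape=_[z]yyzyyz   (q1,z)→(q1,y,left)
state=q1 head=-2 tape=[_]yyyzyyz   (q1,_)→(q1,z,right)
state=q1 head=-1 tape=z[y]yyzyyz   (q1,y)→(q0,x,left)
state=q0 head=-2 tape=[z]xyyzyyz
The non-blank tape span at halt is zxyyzyyz.

zxyyzyyz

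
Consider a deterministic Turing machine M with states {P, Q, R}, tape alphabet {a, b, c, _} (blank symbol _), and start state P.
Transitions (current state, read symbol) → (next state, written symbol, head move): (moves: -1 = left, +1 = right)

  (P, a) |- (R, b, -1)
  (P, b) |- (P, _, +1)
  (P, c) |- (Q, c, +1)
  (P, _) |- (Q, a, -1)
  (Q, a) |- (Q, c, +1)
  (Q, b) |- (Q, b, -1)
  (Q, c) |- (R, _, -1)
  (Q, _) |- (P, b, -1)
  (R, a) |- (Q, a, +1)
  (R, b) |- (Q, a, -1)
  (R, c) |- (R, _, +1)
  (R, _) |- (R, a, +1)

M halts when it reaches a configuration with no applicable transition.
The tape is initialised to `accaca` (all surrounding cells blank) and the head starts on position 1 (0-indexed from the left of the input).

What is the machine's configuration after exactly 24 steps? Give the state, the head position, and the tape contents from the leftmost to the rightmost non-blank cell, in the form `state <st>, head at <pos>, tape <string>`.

state Q, head at 3, tape aa_aaa

P | a[c]caca   read c → write c, move +1, go to Q
Q | ac[c]aca   read c → write _, move -1, go to R
R | a[c]_aca   read c → write _, move +1, go to R
R | a_[_]aca   read _ → write a, move +1, go to R
R | a_a[a]ca   read a → write a, move +1, go to Q
Q | a_aa[c]a   read c → write _, move -1, go to R
R | a_a[a]_a   read a → write a, move +1, go to Q
Q | a_aa[_]a   read _ → write b, move -1, go to P
P | a_a[a]ba   read a → write b, move -1, go to R
R | a_[a]bba   read a → write a, move +1, go to Q
Q | a_a[b]ba   read b → write b, move -1, go to Q
Q | a_[a]bba   read a → write c, move +1, go to Q
Q | a_c[b]ba   read b → write b, move -1, go to Q
Q | a_[c]bba   read c → write _, move -1, go to R
R | a[_]_bba   read _ → write a, move +1, go to R
R | aa[_]bba   read _ → write a, move +1, go to R
R | aaa[b]ba   read b → write a, move -1, go to Q
Q | aa[a]aba   read a → write c, move +1, go to Q
Q | aac[a]ba   read a → write c, move +1, go to Q
Q | aacc[b]a   read b → write b, move -1, go to Q
Q | aac[c]ba   read c → write _, move -1, go to R
R | aa[c]_ba   read c → write _, move +1, go to R
R | aa_[_]ba   read _ → write a, move +1, go to R
R | aa_a[b]a   read b → write a, move -1, go to Q
Q | aa_[a]aa
After 24 steps: state Q, head at 3, tape aa_aaa.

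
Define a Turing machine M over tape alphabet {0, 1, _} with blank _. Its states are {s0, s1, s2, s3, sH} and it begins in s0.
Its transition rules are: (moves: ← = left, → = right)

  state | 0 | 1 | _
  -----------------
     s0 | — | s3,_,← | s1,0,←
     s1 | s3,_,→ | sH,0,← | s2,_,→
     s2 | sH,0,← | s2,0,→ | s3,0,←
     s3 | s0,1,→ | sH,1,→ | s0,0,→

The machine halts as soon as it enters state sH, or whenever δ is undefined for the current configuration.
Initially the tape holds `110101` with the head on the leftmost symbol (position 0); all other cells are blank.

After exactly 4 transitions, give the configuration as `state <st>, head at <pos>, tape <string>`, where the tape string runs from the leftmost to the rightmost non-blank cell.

state s3, head at 0, tape 010101

state=s0 head=0 tape=_[1]10101   (s0,1)→(s3,_,←)
state=s3 head=-1 tape=[_]_10101   (s3,_)→(s0,0,→)
state=s0 head=0 tape=0[_]10101   (s0,_)→(s1,0,←)
state=s1 head=-1 tape=[0]010101   (s1,0)→(s3,_,→)
state=s3 head=0 tape=_[0]10101
After 4 steps: state s3, head at 0, tape 010101.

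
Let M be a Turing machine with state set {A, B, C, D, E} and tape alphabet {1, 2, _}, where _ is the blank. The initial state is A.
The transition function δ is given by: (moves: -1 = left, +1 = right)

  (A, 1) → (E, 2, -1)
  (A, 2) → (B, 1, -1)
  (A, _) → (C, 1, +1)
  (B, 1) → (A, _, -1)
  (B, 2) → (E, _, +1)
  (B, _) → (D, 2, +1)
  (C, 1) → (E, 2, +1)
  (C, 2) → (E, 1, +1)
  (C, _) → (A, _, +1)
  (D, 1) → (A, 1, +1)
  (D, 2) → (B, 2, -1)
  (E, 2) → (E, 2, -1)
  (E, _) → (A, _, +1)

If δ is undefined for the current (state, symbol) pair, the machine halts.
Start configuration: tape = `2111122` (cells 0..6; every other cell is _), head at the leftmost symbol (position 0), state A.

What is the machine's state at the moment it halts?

E

A | _[2]111122   read 2 → write 1, move -1, go to B
B | [_]1111122   read _ → write 2, move +1, go to D
D | 2[1]111122   read 1 → write 1, move +1, go to A
A | 21[1]11122   read 1 → write 2, move -1, go to E
E | 2[1]211122
No transition is defined for (E, 1); M halts in state E.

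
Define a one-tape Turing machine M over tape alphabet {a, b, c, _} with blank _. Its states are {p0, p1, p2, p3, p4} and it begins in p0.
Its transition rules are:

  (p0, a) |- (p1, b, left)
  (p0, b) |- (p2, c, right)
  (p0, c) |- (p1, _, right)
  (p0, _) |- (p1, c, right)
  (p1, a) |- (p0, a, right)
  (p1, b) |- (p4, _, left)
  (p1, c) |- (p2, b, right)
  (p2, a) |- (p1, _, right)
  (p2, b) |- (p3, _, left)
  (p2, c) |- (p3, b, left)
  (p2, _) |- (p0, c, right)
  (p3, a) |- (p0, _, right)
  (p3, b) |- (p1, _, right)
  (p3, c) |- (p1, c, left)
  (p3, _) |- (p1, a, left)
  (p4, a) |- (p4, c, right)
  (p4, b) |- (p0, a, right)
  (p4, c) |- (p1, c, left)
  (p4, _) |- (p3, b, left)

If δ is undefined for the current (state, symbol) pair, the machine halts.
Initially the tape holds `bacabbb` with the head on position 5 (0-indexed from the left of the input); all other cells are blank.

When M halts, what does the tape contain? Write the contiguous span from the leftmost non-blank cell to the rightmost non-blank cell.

state=p0 head=5 tape=bacab[b]b   (p0,b)→(p2,c,right)
state=p2 head=6 tape=bacabc[b]   (p2,b)→(p3,_,left)
state=p3 head=5 tape=bacab[c]_   (p3,c)→(p1,c,left)
state=p1 head=4 tape=baca[b]c_   (p1,b)→(p4,_,left)
state=p4 head=3 tape=bac[a]_c_   (p4,a)→(p4,c,right)
state=p4 head=4 tape=bacc[_]c_   (p4,_)→(p3,b,left)
state=p3 head=3 tape=bac[c]bc_   (p3,c)→(p1,c,left)
state=p1 head=2 tape=ba[c]cbc_   (p1,c)→(p2,b,right)
state=p2 head=3 tape=bab[c]bc_   (p2,c)→(p3,b,left)
state=p3 head=2 tape=ba[b]bbc_   (p3,b)→(p1,_,right)
state=p1 head=3 tape=ba_[b]bc_   (p1,b)→(p4,_,left)
state=p4 head=2 tape=ba[_]_bc_   (p4,_)→(p3,b,left)
state=p3 head=1 tape=b[a]b_bc_   (p3,a)→(p0,_,right)
state=p0 head=2 tape=b_[b]_bc_   (p0,b)→(p2,c,right)
state=p2 head=3 tape=b_c[_]bc_   (p2,_)→(p0,c,right)
state=p0 head=4 tape=b_cc[b]c_   (p0,b)→(p2,c,right)
state=p2 head=5 tape=b_ccc[c]_   (p2,c)→(p3,b,left)
state=p3 head=4 tape=b_cc[c]b_   (p3,c)→(p1,c,left)
state=p1 head=3 tape=b_c[c]cb_   (p1,c)→(p2,b,right)
state=p2 head=4 tape=b_cb[c]b_   (p2,c)→(p3,b,left)
state=p3 head=3 tape=b_c[b]bb_   (p3,b)→(p1,_,right)
state=p1 head=4 tape=b_c_[b]b_   (p1,b)→(p4,_,left)
state=p4 head=3 tape=b_c[_]_b_   (p4,_)→(p3,b,left)
state=p3 head=2 tape=b_[c]b_b_   (p3,c)→(p1,c,left)
state=p1 head=1 tape=b[_]cb_b_
The non-blank tape span at halt is b_cb_b.

b_cb_b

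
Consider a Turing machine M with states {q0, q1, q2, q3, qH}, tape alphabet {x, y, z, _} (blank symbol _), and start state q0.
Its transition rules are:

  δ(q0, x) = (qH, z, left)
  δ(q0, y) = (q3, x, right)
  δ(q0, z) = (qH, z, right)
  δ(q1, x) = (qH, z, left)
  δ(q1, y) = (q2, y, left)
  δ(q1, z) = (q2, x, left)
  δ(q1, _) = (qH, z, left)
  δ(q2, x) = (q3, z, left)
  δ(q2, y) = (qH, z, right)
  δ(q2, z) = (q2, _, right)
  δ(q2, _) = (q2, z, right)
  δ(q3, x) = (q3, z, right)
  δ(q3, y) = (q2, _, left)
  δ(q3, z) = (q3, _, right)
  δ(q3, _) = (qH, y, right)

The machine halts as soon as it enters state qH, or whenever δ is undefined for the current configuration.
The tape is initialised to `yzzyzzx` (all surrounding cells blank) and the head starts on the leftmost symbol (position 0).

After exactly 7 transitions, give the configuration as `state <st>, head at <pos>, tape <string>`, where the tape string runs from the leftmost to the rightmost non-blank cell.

state=q0 head=0 tape=[y]zzyzzx   (q0,y)→(q3,x,right)
state=q3 head=1 tape=x[z]zyzzx   (q3,z)→(q3,_,right)
state=q3 head=2 tape=x_[z]yzzx   (q3,z)→(q3,_,right)
state=q3 head=3 tape=x__[y]zzx   (q3,y)→(q2,_,left)
state=q2 head=2 tape=x_[_]_zzx   (q2,_)→(q2,z,right)
state=q2 head=3 tape=x_z[_]zzx   (q2,_)→(q2,z,right)
state=q2 head=4 tape=x_zz[z]zx   (q2,z)→(q2,_,right)
state=q2 head=5 tape=x_zz_[z]x
After 7 steps: state q2, head at 5, tape x_zz_zx.

state q2, head at 5, tape x_zz_zx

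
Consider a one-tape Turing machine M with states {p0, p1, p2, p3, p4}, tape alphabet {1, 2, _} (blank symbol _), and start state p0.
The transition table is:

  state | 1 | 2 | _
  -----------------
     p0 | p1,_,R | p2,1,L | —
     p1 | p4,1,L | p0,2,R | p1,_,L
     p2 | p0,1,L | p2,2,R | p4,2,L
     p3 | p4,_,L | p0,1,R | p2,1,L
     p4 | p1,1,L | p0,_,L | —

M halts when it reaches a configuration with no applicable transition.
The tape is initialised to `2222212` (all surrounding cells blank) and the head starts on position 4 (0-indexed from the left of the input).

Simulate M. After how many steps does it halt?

14

p0 | __2222[2]12   read 2 → write 1, move L, go to p2
p2 | __222[2]112   read 2 → write 2, move R, go to p2
p2 | __2222[1]12   read 1 → write 1, move L, go to p0
p0 | __222[2]112   read 2 → write 1, move L, go to p2
p2 | __22[2]1112   read 2 → write 2, move R, go to p2
p2 | __222[1]112   read 1 → write 1, move L, go to p0
p0 | __22[2]1112   read 2 → write 1, move L, go to p2
p2 | __2[2]11112   read 2 → write 2, move R, go to p2
p2 | __22[1]1112   read 1 → write 1, move L, go to p0
p0 | __2[2]11112   read 2 → write 1, move L, go to p2
p2 | __[2]111112   read 2 → write 2, move R, go to p2
p2 | __2[1]11112   read 1 → write 1, move L, go to p0
p0 | __[2]111112   read 2 → write 1, move L, go to p2
p2 | _[_]1111112   read _ → write 2, move L, go to p4
p4 | [_]21111112
M halts after 14 transitions.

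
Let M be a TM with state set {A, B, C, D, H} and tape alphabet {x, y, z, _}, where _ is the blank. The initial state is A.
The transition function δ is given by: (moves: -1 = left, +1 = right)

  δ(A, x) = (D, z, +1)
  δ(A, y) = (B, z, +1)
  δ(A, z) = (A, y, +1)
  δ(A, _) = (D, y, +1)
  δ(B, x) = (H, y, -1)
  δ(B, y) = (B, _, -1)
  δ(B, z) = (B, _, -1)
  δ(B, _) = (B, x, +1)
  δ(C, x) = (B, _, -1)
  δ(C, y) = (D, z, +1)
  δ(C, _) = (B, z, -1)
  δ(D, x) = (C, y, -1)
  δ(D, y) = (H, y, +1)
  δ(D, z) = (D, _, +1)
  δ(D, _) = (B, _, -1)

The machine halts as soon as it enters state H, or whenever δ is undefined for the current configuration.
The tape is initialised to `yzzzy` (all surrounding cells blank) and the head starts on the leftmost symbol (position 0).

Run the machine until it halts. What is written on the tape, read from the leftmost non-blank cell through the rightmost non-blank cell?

A | _[y]zzzy   read y → write z, move +1, go to B
B | _z[z]zzy   read z → write _, move -1, go to B
B | _[z]_zzy   read z → write _, move -1, go to B
B | [_]__zzy   read _ → write x, move +1, go to B
B | x[_]_zzy   read _ → write x, move +1, go to B
B | xx[_]zzy   read _ → write x, move +1, go to B
B | xxx[z]zy   read z → write _, move -1, go to B
B | xx[x]_zy   read x → write y, move -1, go to H
H | x[x]y_zy
The non-blank tape span at halt is xxy_zy.

xxy_zy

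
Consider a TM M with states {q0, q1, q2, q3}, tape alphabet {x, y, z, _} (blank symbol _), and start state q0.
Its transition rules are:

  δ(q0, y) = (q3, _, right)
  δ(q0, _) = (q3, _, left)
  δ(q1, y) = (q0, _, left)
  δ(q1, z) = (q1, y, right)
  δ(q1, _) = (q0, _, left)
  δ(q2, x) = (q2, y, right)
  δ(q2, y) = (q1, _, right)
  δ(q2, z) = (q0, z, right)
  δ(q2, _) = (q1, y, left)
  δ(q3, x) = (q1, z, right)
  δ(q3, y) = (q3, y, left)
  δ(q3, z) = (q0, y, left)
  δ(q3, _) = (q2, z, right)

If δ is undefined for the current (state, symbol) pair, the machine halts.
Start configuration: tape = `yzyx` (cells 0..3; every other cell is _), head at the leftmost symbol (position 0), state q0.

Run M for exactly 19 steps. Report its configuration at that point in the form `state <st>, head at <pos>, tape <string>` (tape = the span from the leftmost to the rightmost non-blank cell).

q0 | __[y]zyx   read y → write _, move right, go to q3
q3 | ___[z]yx   read z → write y, move left, go to q0
q0 | __[_]yyx   read _ → write _, move left, go to q3
q3 | _[_]_yyx   read _ → write z, move right, go to q2
q2 | _z[_]yyx   read _ → write y, move left, go to q1
q1 | _[z]yyyx   read z → write y, move right, go to q1
q1 | _y[y]yyx   read y → write _, move left, go to q0
q0 | _[y]_yyx   read y → write _, move right, go to q3
q3 | __[_]yyx   read _ → write z, move right, go to q2
q2 | __z[y]yx   read y → write _, move right, go to q1
q1 | __z_[y]x   read y → write _, move left, go to q0
q0 | __z[_]_x   read _ → write _, move left, go to q3
q3 | __[z]__x   read z → write y, move left, go to q0
q0 | _[_]y__x   read _ → write _, move left, go to q3
q3 | [_]_y__x   read _ → write z, move right, go to q2
q2 | z[_]y__x   read _ → write y, move left, go to q1
q1 | [z]yy__x   read z → write y, move right, go to q1
q1 | y[y]y__x   read y → write _, move left, go to q0
q0 | [y]_y__x   read y → write _, move right, go to q3
q3 | _[_]y__x
After 19 steps: state q3, head at -1, tape y__x.

state q3, head at -1, tape y__x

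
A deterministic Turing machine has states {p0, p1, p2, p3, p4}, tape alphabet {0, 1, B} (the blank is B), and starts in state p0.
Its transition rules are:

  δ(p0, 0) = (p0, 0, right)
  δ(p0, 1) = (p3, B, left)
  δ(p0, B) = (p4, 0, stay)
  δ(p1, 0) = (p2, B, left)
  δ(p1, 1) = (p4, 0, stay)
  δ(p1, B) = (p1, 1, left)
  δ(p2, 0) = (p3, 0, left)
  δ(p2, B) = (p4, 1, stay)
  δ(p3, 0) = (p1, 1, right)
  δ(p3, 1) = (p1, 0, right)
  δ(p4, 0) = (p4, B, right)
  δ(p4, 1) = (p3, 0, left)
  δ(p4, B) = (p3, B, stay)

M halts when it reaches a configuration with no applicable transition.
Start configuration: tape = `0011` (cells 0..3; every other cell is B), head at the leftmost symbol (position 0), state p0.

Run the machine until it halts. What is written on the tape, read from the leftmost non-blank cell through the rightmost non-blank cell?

0B01

p0 | [0]011   read 0 → write 0, move right, go to p0
p0 | 0[0]11   read 0 → write 0, move right, go to p0
p0 | 00[1]1   read 1 → write B, move left, go to p3
p3 | 0[0]B1   read 0 → write 1, move right, go to p1
p1 | 01[B]1   read B → write 1, move left, go to p1
p1 | 0[1]11   read 1 → write 0, move stay, go to p4
p4 | 0[0]11   read 0 → write B, move right, go to p4
p4 | 0B[1]1   read 1 → write 0, move left, go to p3
p3 | 0[B]01
The non-blank tape span at halt is 0B01.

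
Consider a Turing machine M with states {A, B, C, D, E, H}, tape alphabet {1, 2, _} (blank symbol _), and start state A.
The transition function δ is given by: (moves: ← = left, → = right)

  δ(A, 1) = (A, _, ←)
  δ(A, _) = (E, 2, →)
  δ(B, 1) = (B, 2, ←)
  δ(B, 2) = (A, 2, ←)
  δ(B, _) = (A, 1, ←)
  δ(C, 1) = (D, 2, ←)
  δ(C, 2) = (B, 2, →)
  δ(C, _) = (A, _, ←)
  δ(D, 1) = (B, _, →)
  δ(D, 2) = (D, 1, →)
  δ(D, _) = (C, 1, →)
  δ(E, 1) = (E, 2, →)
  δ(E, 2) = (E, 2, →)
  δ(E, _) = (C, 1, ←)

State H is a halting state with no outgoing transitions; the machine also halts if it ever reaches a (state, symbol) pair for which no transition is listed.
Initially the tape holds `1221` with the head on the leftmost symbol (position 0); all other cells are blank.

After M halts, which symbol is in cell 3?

2

A | __[1]221_   read 1 → write _, move ←, go to A
A | _[_]_221_   read _ → write 2, move →, go to E
E | _2[_]221_   read _ → write 1, move ←, go to C
C | _[2]1221_   read 2 → write 2, move →, go to B
B | _2[1]221_   read 1 → write 2, move ←, go to B
B | _[2]2221_   read 2 → write 2, move ←, go to A
A | [_]22221_   read _ → write 2, move →, go to E
E | 2[2]2221_   read 2 → write 2, move →, go to E
E | 22[2]221_   read 2 → write 2, move →, go to E
E | 222[2]21_   read 2 → write 2, move →, go to E
E | 2222[2]1_   read 2 → write 2, move →, go to E
E | 22222[1]_   read 1 → write 2, move →, go to E
E | 222222[_]   read _ → write 1, move ←, go to C
C | 22222[2]1   read 2 → write 2, move →, go to B
B | 222222[1]   read 1 → write 2, move ←, go to B
B | 22222[2]2   read 2 → write 2, move ←, go to A
A | 2222[2]22
Cell 3 holds 2 when M halts.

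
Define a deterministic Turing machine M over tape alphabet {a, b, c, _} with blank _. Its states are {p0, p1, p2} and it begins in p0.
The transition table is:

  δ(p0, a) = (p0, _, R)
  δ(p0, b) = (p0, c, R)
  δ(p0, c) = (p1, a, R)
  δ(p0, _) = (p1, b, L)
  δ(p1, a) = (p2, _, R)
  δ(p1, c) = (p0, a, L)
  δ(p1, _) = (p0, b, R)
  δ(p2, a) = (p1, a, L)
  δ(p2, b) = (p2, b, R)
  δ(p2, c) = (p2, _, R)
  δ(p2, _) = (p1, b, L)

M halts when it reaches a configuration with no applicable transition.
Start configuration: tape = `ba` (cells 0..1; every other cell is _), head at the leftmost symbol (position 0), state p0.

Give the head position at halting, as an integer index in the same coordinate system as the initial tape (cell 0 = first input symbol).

2

p0 | [b]a___   read b → write c, move R, go to p0
p0 | c[a]___   read a → write _, move R, go to p0
p0 | c_[_]__   read _ → write b, move L, go to p1
p1 | c[_]b__   read _ → write b, move R, go to p0
p0 | cb[b]__   read b → write c, move R, go to p0
p0 | cbc[_]_   read _ → write b, move L, go to p1
p1 | cb[c]b_   read c → write a, move L, go to p0
p0 | c[b]ab_   read b → write c, move R, go to p0
p0 | cc[a]b_   read a → write _, move R, go to p0
p0 | cc_[b]_   read b → write c, move R, go to p0
p0 | cc_c[_]   read _ → write b, move L, go to p1
p1 | cc_[c]b   read c → write a, move L, go to p0
p0 | cc[_]ab   read _ → write b, move L, go to p1
p1 | c[c]bab   read c → write a, move L, go to p0
p0 | [c]abab   read c → write a, move R, go to p1
p1 | a[a]bab   read a → write _, move R, go to p2
p2 | a_[b]ab   read b → write b, move R, go to p2
p2 | a_b[a]b   read a → write a, move L, go to p1
p1 | a_[b]ab
At halt the head is at cell 2.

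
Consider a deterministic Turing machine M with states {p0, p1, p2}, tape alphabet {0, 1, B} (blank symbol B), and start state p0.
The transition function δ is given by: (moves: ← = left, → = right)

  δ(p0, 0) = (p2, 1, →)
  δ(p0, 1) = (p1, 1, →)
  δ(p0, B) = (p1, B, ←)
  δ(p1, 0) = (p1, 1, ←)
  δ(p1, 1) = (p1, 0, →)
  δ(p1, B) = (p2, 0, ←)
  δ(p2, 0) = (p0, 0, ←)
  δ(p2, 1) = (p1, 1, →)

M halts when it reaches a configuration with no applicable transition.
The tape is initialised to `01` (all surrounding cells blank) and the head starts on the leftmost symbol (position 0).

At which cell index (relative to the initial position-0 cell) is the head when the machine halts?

state=p0 head=0 tape=BB[0]1BBB   (p0,0)→(p2,1,→)
state=p2 head=1 tape=BB1[1]BBB   (p2,1)→(p1,1,→)
state=p1 head=2 tape=BB11[B]BB   (p1,B)→(p2,0,←)
state=p2 head=1 tape=BB1[1]0BB   (p2,1)→(p1,1,→)
state=p1 head=2 tape=BB11[0]BB   (p1,0)→(p1,1,←)
state=p1 head=1 tape=BB1[1]1BB   (p1,1)→(p1,0,→)
state=p1 head=2 tape=BB10[1]BB   (p1,1)→(p1,0,→)
state=p1 head=3 tape=BB100[B]B   (p1,B)→(p2,0,←)
state=p2 head=2 tape=BB10[0]0B   (p2,0)→(p0,0,←)
state=p0 head=1 tape=BB1[0]00B   (p0,0)→(p2,1,→)
state=p2 head=2 tape=BB11[0]0B   (p2,0)→(p0,0,←)
state=p0 head=1 tape=BB1[1]00B   (p0,1)→(p1,1,→)
state=p1 head=2 tape=BB11[0]0B   (p1,0)→(p1,1,←)
state=p1 head=1 tape=BB1[1]10B   (p1,1)→(p1,0,→)
state=p1 head=2 tape=BB10[1]0B   (p1,1)→(p1,0,→)
state=p1 head=3 tape=BB100[0]B   (p1,0)→(p1,1,←)
state=p1 head=2 tape=BB10[0]1B   (p1,0)→(p1,1,←)
state=p1 head=1 tape=BB1[0]11B   (p1,0)→(p1,1,←)
state=p1 head=0 tape=BB[1]111B   (p1,1)→(p1,0,→)
state=p1 head=1 tape=BB0[1]11B   (p1,1)→(p1,0,→)
state=p1 head=2 tape=BB00[1]1B   (p1,1)→(p1,0,→)
state=p1 head=3 tape=BB000[1]B   (p1,1)→(p1,0,→)
state=p1 head=4 tape=BB0000[B]   (p1,B)→(p2,0,←)
state=p2 head=3 tape=BB000[0]0   (p2,0)→(p0,0,←)
state=p0 head=2 tape=BB00[0]00   (p0,0)→(p2,1,→)
state=p2 head=3 tape=BB001[0]0   (p2,0)→(p0,0,←)
state=p0 head=2 tape=BB00[1]00   (p0,1)→(p1,1,→)
state=p1 head=3 tape=BB001[0]0   (p1,0)→(p1,1,←)
state=p1 head=2 tape=BB00[1]10   (p1,1)→(p1,0,→)
state=p1 head=3 tape=BB000[1]0   (p1,1)→(p1,0,→)
state=p1 head=4 tape=BB0000[0]   (p1,0)→(p1,1,←)
state=p1 head=3 tape=BB000[0]1   (p1,0)→(p1,1,←)
state=p1 head=2 tape=BB00[0]11   (p1,0)→(p1,1,←)
state=p1 head=1 tape=BB0[0]111   (p1,0)→(p1,1,←)
state=p1 head=0 tape=BB[0]1111   (p1,0)→(p1,1,←)
state=p1 head=-1 tape=B[B]11111   (p1,B)→(p2,0,←)
state=p2 head=-2 tape=[B]011111
At halt the head is at cell -2.

-2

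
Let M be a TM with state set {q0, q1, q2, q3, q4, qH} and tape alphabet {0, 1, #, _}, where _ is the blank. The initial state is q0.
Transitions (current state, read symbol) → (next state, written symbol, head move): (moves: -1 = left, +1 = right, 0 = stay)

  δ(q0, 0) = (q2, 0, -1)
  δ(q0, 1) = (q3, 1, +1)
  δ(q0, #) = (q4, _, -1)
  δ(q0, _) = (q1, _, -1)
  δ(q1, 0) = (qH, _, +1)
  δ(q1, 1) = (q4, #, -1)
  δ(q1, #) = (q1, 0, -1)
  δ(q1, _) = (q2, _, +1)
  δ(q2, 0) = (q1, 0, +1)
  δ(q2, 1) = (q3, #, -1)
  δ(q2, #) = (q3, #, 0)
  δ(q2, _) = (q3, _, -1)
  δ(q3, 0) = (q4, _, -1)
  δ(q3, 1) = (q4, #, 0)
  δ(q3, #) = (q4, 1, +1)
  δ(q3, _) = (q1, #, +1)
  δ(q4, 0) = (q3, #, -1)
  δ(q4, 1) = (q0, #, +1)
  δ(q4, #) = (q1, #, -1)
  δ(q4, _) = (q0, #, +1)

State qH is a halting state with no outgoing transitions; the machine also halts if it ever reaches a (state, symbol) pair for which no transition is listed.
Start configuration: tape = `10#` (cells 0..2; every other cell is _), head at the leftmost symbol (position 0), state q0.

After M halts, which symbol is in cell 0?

_

q0 | _[1]0#__   read 1 → write 1, move +1, go to q3
q3 | _1[0]#__   read 0 → write _, move -1, go to q4
q4 | _[1]_#__   read 1 → write #, move +1, go to q0
q0 | _#[_]#__   read _ → write _, move -1, go to q1
q1 | _[#]_#__   read # → write 0, move -1, go to q1
q1 | [_]0_#__   read _ → write _, move +1, go to q2
q2 | _[0]_#__   read 0 → write 0, move +1, go to q1
q1 | _0[_]#__   read _ → write _, move +1, go to q2
q2 | _0_[#]__   read # → write #, move 0, go to q3
q3 | _0_[#]__   read # → write 1, move +1, go to q4
q4 | _0_1[_]_   read _ → write #, move +1, go to q0
q0 | _0_1#[_]   read _ → write _, move -1, go to q1
q1 | _0_1[#]_   read # → write 0, move -1, go to q1
q1 | _0_[1]0_   read 1 → write #, move -1, go to q4
q4 | _0[_]#0_   read _ → write #, move +1, go to q0
q0 | _0#[#]0_   read # → write _, move -1, go to q4
q4 | _0[#]_0_   read # → write #, move -1, go to q1
q1 | _[0]#_0_   read 0 → write _, move +1, go to qH
qH | __[#]_0_
Cell 0 holds _ when M halts.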